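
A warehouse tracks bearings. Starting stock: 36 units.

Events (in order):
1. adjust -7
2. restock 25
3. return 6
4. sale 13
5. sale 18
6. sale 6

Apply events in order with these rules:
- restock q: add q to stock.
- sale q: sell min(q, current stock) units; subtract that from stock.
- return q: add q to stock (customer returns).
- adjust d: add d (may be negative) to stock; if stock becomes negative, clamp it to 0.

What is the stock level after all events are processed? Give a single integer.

Processing events:
Start: stock = 36
  Event 1 (adjust -7): 36 + -7 = 29
  Event 2 (restock 25): 29 + 25 = 54
  Event 3 (return 6): 54 + 6 = 60
  Event 4 (sale 13): sell min(13,60)=13. stock: 60 - 13 = 47. total_sold = 13
  Event 5 (sale 18): sell min(18,47)=18. stock: 47 - 18 = 29. total_sold = 31
  Event 6 (sale 6): sell min(6,29)=6. stock: 29 - 6 = 23. total_sold = 37
Final: stock = 23, total_sold = 37

Answer: 23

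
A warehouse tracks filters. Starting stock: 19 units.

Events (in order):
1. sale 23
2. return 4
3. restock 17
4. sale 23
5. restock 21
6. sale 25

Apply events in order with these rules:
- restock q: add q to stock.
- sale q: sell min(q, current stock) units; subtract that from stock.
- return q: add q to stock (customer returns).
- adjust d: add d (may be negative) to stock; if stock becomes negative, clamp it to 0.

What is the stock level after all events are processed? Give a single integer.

Processing events:
Start: stock = 19
  Event 1 (sale 23): sell min(23,19)=19. stock: 19 - 19 = 0. total_sold = 19
  Event 2 (return 4): 0 + 4 = 4
  Event 3 (restock 17): 4 + 17 = 21
  Event 4 (sale 23): sell min(23,21)=21. stock: 21 - 21 = 0. total_sold = 40
  Event 5 (restock 21): 0 + 21 = 21
  Event 6 (sale 25): sell min(25,21)=21. stock: 21 - 21 = 0. total_sold = 61
Final: stock = 0, total_sold = 61

Answer: 0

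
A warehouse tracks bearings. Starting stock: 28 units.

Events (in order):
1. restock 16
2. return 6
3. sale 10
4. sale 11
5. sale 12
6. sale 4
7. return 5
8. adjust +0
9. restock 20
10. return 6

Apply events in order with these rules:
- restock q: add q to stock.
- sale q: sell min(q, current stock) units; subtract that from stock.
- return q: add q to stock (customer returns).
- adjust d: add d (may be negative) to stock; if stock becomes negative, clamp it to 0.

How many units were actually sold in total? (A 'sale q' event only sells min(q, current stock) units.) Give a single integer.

Answer: 37

Derivation:
Processing events:
Start: stock = 28
  Event 1 (restock 16): 28 + 16 = 44
  Event 2 (return 6): 44 + 6 = 50
  Event 3 (sale 10): sell min(10,50)=10. stock: 50 - 10 = 40. total_sold = 10
  Event 4 (sale 11): sell min(11,40)=11. stock: 40 - 11 = 29. total_sold = 21
  Event 5 (sale 12): sell min(12,29)=12. stock: 29 - 12 = 17. total_sold = 33
  Event 6 (sale 4): sell min(4,17)=4. stock: 17 - 4 = 13. total_sold = 37
  Event 7 (return 5): 13 + 5 = 18
  Event 8 (adjust +0): 18 + 0 = 18
  Event 9 (restock 20): 18 + 20 = 38
  Event 10 (return 6): 38 + 6 = 44
Final: stock = 44, total_sold = 37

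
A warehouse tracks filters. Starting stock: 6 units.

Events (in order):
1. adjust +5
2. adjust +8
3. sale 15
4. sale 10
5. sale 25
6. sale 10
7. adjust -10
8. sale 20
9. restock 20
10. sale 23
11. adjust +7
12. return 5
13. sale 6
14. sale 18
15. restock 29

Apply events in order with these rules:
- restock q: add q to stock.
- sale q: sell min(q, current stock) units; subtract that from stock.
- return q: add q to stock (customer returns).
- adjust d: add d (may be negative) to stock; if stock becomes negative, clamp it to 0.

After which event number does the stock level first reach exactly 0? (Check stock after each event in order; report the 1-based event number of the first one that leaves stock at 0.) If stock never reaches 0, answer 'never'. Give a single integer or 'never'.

Processing events:
Start: stock = 6
  Event 1 (adjust +5): 6 + 5 = 11
  Event 2 (adjust +8): 11 + 8 = 19
  Event 3 (sale 15): sell min(15,19)=15. stock: 19 - 15 = 4. total_sold = 15
  Event 4 (sale 10): sell min(10,4)=4. stock: 4 - 4 = 0. total_sold = 19
  Event 5 (sale 25): sell min(25,0)=0. stock: 0 - 0 = 0. total_sold = 19
  Event 6 (sale 10): sell min(10,0)=0. stock: 0 - 0 = 0. total_sold = 19
  Event 7 (adjust -10): 0 + -10 = 0 (clamped to 0)
  Event 8 (sale 20): sell min(20,0)=0. stock: 0 - 0 = 0. total_sold = 19
  Event 9 (restock 20): 0 + 20 = 20
  Event 10 (sale 23): sell min(23,20)=20. stock: 20 - 20 = 0. total_sold = 39
  Event 11 (adjust +7): 0 + 7 = 7
  Event 12 (return 5): 7 + 5 = 12
  Event 13 (sale 6): sell min(6,12)=6. stock: 12 - 6 = 6. total_sold = 45
  Event 14 (sale 18): sell min(18,6)=6. stock: 6 - 6 = 0. total_sold = 51
  Event 15 (restock 29): 0 + 29 = 29
Final: stock = 29, total_sold = 51

First zero at event 4.

Answer: 4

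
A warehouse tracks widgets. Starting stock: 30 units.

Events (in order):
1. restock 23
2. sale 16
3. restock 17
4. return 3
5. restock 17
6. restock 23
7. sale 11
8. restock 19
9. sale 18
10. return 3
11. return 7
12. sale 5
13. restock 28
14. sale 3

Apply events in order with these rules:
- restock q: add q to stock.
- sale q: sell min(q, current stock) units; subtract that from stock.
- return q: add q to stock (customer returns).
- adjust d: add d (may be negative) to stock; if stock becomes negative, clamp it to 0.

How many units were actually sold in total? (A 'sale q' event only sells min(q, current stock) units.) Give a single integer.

Processing events:
Start: stock = 30
  Event 1 (restock 23): 30 + 23 = 53
  Event 2 (sale 16): sell min(16,53)=16. stock: 53 - 16 = 37. total_sold = 16
  Event 3 (restock 17): 37 + 17 = 54
  Event 4 (return 3): 54 + 3 = 57
  Event 5 (restock 17): 57 + 17 = 74
  Event 6 (restock 23): 74 + 23 = 97
  Event 7 (sale 11): sell min(11,97)=11. stock: 97 - 11 = 86. total_sold = 27
  Event 8 (restock 19): 86 + 19 = 105
  Event 9 (sale 18): sell min(18,105)=18. stock: 105 - 18 = 87. total_sold = 45
  Event 10 (return 3): 87 + 3 = 90
  Event 11 (return 7): 90 + 7 = 97
  Event 12 (sale 5): sell min(5,97)=5. stock: 97 - 5 = 92. total_sold = 50
  Event 13 (restock 28): 92 + 28 = 120
  Event 14 (sale 3): sell min(3,120)=3. stock: 120 - 3 = 117. total_sold = 53
Final: stock = 117, total_sold = 53

Answer: 53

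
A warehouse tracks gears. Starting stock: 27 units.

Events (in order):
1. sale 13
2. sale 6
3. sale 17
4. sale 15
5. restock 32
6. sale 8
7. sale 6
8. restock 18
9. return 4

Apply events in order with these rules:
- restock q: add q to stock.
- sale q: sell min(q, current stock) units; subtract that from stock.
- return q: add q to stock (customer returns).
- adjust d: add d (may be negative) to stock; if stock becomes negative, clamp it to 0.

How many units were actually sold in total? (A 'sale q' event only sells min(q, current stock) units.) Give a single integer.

Processing events:
Start: stock = 27
  Event 1 (sale 13): sell min(13,27)=13. stock: 27 - 13 = 14. total_sold = 13
  Event 2 (sale 6): sell min(6,14)=6. stock: 14 - 6 = 8. total_sold = 19
  Event 3 (sale 17): sell min(17,8)=8. stock: 8 - 8 = 0. total_sold = 27
  Event 4 (sale 15): sell min(15,0)=0. stock: 0 - 0 = 0. total_sold = 27
  Event 5 (restock 32): 0 + 32 = 32
  Event 6 (sale 8): sell min(8,32)=8. stock: 32 - 8 = 24. total_sold = 35
  Event 7 (sale 6): sell min(6,24)=6. stock: 24 - 6 = 18. total_sold = 41
  Event 8 (restock 18): 18 + 18 = 36
  Event 9 (return 4): 36 + 4 = 40
Final: stock = 40, total_sold = 41

Answer: 41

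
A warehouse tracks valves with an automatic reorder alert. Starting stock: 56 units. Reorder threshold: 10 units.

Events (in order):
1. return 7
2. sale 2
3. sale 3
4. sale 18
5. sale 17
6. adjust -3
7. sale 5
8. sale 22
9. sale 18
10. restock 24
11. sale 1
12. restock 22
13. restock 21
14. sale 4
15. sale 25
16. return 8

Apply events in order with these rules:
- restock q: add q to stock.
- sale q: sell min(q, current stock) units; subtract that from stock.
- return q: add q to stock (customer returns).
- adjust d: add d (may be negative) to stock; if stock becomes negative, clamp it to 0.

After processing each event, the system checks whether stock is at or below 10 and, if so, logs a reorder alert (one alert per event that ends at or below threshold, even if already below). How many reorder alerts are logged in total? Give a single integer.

Processing events:
Start: stock = 56
  Event 1 (return 7): 56 + 7 = 63
  Event 2 (sale 2): sell min(2,63)=2. stock: 63 - 2 = 61. total_sold = 2
  Event 3 (sale 3): sell min(3,61)=3. stock: 61 - 3 = 58. total_sold = 5
  Event 4 (sale 18): sell min(18,58)=18. stock: 58 - 18 = 40. total_sold = 23
  Event 5 (sale 17): sell min(17,40)=17. stock: 40 - 17 = 23. total_sold = 40
  Event 6 (adjust -3): 23 + -3 = 20
  Event 7 (sale 5): sell min(5,20)=5. stock: 20 - 5 = 15. total_sold = 45
  Event 8 (sale 22): sell min(22,15)=15. stock: 15 - 15 = 0. total_sold = 60
  Event 9 (sale 18): sell min(18,0)=0. stock: 0 - 0 = 0. total_sold = 60
  Event 10 (restock 24): 0 + 24 = 24
  Event 11 (sale 1): sell min(1,24)=1. stock: 24 - 1 = 23. total_sold = 61
  Event 12 (restock 22): 23 + 22 = 45
  Event 13 (restock 21): 45 + 21 = 66
  Event 14 (sale 4): sell min(4,66)=4. stock: 66 - 4 = 62. total_sold = 65
  Event 15 (sale 25): sell min(25,62)=25. stock: 62 - 25 = 37. total_sold = 90
  Event 16 (return 8): 37 + 8 = 45
Final: stock = 45, total_sold = 90

Checking against threshold 10:
  After event 1: stock=63 > 10
  After event 2: stock=61 > 10
  After event 3: stock=58 > 10
  After event 4: stock=40 > 10
  After event 5: stock=23 > 10
  After event 6: stock=20 > 10
  After event 7: stock=15 > 10
  After event 8: stock=0 <= 10 -> ALERT
  After event 9: stock=0 <= 10 -> ALERT
  After event 10: stock=24 > 10
  After event 11: stock=23 > 10
  After event 12: stock=45 > 10
  After event 13: stock=66 > 10
  After event 14: stock=62 > 10
  After event 15: stock=37 > 10
  After event 16: stock=45 > 10
Alert events: [8, 9]. Count = 2

Answer: 2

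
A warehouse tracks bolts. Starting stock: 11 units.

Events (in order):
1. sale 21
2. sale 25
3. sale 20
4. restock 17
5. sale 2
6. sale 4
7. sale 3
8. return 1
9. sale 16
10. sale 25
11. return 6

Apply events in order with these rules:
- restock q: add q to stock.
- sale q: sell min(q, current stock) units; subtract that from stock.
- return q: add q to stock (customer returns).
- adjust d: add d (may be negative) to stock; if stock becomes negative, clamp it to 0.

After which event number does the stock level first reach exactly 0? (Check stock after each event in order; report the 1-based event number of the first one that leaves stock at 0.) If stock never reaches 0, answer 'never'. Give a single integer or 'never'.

Processing events:
Start: stock = 11
  Event 1 (sale 21): sell min(21,11)=11. stock: 11 - 11 = 0. total_sold = 11
  Event 2 (sale 25): sell min(25,0)=0. stock: 0 - 0 = 0. total_sold = 11
  Event 3 (sale 20): sell min(20,0)=0. stock: 0 - 0 = 0. total_sold = 11
  Event 4 (restock 17): 0 + 17 = 17
  Event 5 (sale 2): sell min(2,17)=2. stock: 17 - 2 = 15. total_sold = 13
  Event 6 (sale 4): sell min(4,15)=4. stock: 15 - 4 = 11. total_sold = 17
  Event 7 (sale 3): sell min(3,11)=3. stock: 11 - 3 = 8. total_sold = 20
  Event 8 (return 1): 8 + 1 = 9
  Event 9 (sale 16): sell min(16,9)=9. stock: 9 - 9 = 0. total_sold = 29
  Event 10 (sale 25): sell min(25,0)=0. stock: 0 - 0 = 0. total_sold = 29
  Event 11 (return 6): 0 + 6 = 6
Final: stock = 6, total_sold = 29

First zero at event 1.

Answer: 1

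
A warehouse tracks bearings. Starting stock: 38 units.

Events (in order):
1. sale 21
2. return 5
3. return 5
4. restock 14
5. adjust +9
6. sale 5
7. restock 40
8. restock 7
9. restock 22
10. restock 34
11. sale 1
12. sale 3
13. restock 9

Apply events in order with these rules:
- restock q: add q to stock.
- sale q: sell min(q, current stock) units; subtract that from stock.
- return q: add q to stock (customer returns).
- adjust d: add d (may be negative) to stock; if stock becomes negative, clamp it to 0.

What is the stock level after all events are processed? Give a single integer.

Processing events:
Start: stock = 38
  Event 1 (sale 21): sell min(21,38)=21. stock: 38 - 21 = 17. total_sold = 21
  Event 2 (return 5): 17 + 5 = 22
  Event 3 (return 5): 22 + 5 = 27
  Event 4 (restock 14): 27 + 14 = 41
  Event 5 (adjust +9): 41 + 9 = 50
  Event 6 (sale 5): sell min(5,50)=5. stock: 50 - 5 = 45. total_sold = 26
  Event 7 (restock 40): 45 + 40 = 85
  Event 8 (restock 7): 85 + 7 = 92
  Event 9 (restock 22): 92 + 22 = 114
  Event 10 (restock 34): 114 + 34 = 148
  Event 11 (sale 1): sell min(1,148)=1. stock: 148 - 1 = 147. total_sold = 27
  Event 12 (sale 3): sell min(3,147)=3. stock: 147 - 3 = 144. total_sold = 30
  Event 13 (restock 9): 144 + 9 = 153
Final: stock = 153, total_sold = 30

Answer: 153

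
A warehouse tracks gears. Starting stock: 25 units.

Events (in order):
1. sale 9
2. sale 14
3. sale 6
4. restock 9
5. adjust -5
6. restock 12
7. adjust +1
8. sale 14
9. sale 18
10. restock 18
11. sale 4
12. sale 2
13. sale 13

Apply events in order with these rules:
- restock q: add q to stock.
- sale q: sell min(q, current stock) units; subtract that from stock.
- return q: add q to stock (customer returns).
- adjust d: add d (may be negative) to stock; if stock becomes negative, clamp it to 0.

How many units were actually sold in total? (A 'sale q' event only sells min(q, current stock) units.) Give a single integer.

Answer: 60

Derivation:
Processing events:
Start: stock = 25
  Event 1 (sale 9): sell min(9,25)=9. stock: 25 - 9 = 16. total_sold = 9
  Event 2 (sale 14): sell min(14,16)=14. stock: 16 - 14 = 2. total_sold = 23
  Event 3 (sale 6): sell min(6,2)=2. stock: 2 - 2 = 0. total_sold = 25
  Event 4 (restock 9): 0 + 9 = 9
  Event 5 (adjust -5): 9 + -5 = 4
  Event 6 (restock 12): 4 + 12 = 16
  Event 7 (adjust +1): 16 + 1 = 17
  Event 8 (sale 14): sell min(14,17)=14. stock: 17 - 14 = 3. total_sold = 39
  Event 9 (sale 18): sell min(18,3)=3. stock: 3 - 3 = 0. total_sold = 42
  Event 10 (restock 18): 0 + 18 = 18
  Event 11 (sale 4): sell min(4,18)=4. stock: 18 - 4 = 14. total_sold = 46
  Event 12 (sale 2): sell min(2,14)=2. stock: 14 - 2 = 12. total_sold = 48
  Event 13 (sale 13): sell min(13,12)=12. stock: 12 - 12 = 0. total_sold = 60
Final: stock = 0, total_sold = 60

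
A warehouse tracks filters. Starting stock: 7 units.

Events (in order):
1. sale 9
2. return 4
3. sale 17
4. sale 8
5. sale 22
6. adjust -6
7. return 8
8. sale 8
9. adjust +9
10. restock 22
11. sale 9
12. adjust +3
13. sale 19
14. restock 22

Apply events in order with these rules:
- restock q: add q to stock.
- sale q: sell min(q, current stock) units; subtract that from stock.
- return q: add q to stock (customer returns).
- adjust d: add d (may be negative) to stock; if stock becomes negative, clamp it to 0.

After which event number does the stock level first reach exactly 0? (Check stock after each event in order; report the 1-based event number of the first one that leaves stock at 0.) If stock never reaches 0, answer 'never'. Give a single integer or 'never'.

Answer: 1

Derivation:
Processing events:
Start: stock = 7
  Event 1 (sale 9): sell min(9,7)=7. stock: 7 - 7 = 0. total_sold = 7
  Event 2 (return 4): 0 + 4 = 4
  Event 3 (sale 17): sell min(17,4)=4. stock: 4 - 4 = 0. total_sold = 11
  Event 4 (sale 8): sell min(8,0)=0. stock: 0 - 0 = 0. total_sold = 11
  Event 5 (sale 22): sell min(22,0)=0. stock: 0 - 0 = 0. total_sold = 11
  Event 6 (adjust -6): 0 + -6 = 0 (clamped to 0)
  Event 7 (return 8): 0 + 8 = 8
  Event 8 (sale 8): sell min(8,8)=8. stock: 8 - 8 = 0. total_sold = 19
  Event 9 (adjust +9): 0 + 9 = 9
  Event 10 (restock 22): 9 + 22 = 31
  Event 11 (sale 9): sell min(9,31)=9. stock: 31 - 9 = 22. total_sold = 28
  Event 12 (adjust +3): 22 + 3 = 25
  Event 13 (sale 19): sell min(19,25)=19. stock: 25 - 19 = 6. total_sold = 47
  Event 14 (restock 22): 6 + 22 = 28
Final: stock = 28, total_sold = 47

First zero at event 1.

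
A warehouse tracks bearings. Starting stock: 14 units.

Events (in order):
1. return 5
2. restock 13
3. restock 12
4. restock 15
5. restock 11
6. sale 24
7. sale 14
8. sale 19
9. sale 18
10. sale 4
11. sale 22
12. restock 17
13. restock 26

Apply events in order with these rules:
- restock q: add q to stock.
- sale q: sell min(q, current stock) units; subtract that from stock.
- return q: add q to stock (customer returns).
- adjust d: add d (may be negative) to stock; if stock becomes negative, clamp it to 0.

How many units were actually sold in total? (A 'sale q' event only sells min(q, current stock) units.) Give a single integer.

Answer: 70

Derivation:
Processing events:
Start: stock = 14
  Event 1 (return 5): 14 + 5 = 19
  Event 2 (restock 13): 19 + 13 = 32
  Event 3 (restock 12): 32 + 12 = 44
  Event 4 (restock 15): 44 + 15 = 59
  Event 5 (restock 11): 59 + 11 = 70
  Event 6 (sale 24): sell min(24,70)=24. stock: 70 - 24 = 46. total_sold = 24
  Event 7 (sale 14): sell min(14,46)=14. stock: 46 - 14 = 32. total_sold = 38
  Event 8 (sale 19): sell min(19,32)=19. stock: 32 - 19 = 13. total_sold = 57
  Event 9 (sale 18): sell min(18,13)=13. stock: 13 - 13 = 0. total_sold = 70
  Event 10 (sale 4): sell min(4,0)=0. stock: 0 - 0 = 0. total_sold = 70
  Event 11 (sale 22): sell min(22,0)=0. stock: 0 - 0 = 0. total_sold = 70
  Event 12 (restock 17): 0 + 17 = 17
  Event 13 (restock 26): 17 + 26 = 43
Final: stock = 43, total_sold = 70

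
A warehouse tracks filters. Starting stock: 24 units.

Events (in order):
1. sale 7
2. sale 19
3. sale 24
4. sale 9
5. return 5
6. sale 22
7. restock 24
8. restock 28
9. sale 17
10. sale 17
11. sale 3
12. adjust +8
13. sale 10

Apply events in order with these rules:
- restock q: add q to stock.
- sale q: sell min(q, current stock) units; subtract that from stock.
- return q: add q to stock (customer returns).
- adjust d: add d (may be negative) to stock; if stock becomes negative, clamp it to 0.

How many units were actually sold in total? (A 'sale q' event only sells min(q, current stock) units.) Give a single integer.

Processing events:
Start: stock = 24
  Event 1 (sale 7): sell min(7,24)=7. stock: 24 - 7 = 17. total_sold = 7
  Event 2 (sale 19): sell min(19,17)=17. stock: 17 - 17 = 0. total_sold = 24
  Event 3 (sale 24): sell min(24,0)=0. stock: 0 - 0 = 0. total_sold = 24
  Event 4 (sale 9): sell min(9,0)=0. stock: 0 - 0 = 0. total_sold = 24
  Event 5 (return 5): 0 + 5 = 5
  Event 6 (sale 22): sell min(22,5)=5. stock: 5 - 5 = 0. total_sold = 29
  Event 7 (restock 24): 0 + 24 = 24
  Event 8 (restock 28): 24 + 28 = 52
  Event 9 (sale 17): sell min(17,52)=17. stock: 52 - 17 = 35. total_sold = 46
  Event 10 (sale 17): sell min(17,35)=17. stock: 35 - 17 = 18. total_sold = 63
  Event 11 (sale 3): sell min(3,18)=3. stock: 18 - 3 = 15. total_sold = 66
  Event 12 (adjust +8): 15 + 8 = 23
  Event 13 (sale 10): sell min(10,23)=10. stock: 23 - 10 = 13. total_sold = 76
Final: stock = 13, total_sold = 76

Answer: 76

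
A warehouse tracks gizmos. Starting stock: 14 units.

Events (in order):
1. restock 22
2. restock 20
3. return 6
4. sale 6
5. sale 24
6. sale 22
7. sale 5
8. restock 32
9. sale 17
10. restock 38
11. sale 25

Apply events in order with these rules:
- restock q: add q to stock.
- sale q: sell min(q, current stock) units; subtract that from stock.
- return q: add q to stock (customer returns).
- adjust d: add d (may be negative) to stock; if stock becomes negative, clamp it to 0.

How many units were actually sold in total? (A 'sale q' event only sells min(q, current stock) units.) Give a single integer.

Answer: 99

Derivation:
Processing events:
Start: stock = 14
  Event 1 (restock 22): 14 + 22 = 36
  Event 2 (restock 20): 36 + 20 = 56
  Event 3 (return 6): 56 + 6 = 62
  Event 4 (sale 6): sell min(6,62)=6. stock: 62 - 6 = 56. total_sold = 6
  Event 5 (sale 24): sell min(24,56)=24. stock: 56 - 24 = 32. total_sold = 30
  Event 6 (sale 22): sell min(22,32)=22. stock: 32 - 22 = 10. total_sold = 52
  Event 7 (sale 5): sell min(5,10)=5. stock: 10 - 5 = 5. total_sold = 57
  Event 8 (restock 32): 5 + 32 = 37
  Event 9 (sale 17): sell min(17,37)=17. stock: 37 - 17 = 20. total_sold = 74
  Event 10 (restock 38): 20 + 38 = 58
  Event 11 (sale 25): sell min(25,58)=25. stock: 58 - 25 = 33. total_sold = 99
Final: stock = 33, total_sold = 99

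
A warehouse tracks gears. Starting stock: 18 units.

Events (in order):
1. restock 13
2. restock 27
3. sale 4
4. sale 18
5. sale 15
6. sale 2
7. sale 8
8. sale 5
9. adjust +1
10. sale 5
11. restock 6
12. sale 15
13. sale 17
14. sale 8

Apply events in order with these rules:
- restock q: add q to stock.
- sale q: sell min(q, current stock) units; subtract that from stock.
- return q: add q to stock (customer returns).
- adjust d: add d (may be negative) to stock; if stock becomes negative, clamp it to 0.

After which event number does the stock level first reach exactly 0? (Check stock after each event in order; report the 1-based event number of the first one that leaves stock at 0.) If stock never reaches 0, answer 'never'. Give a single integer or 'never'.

Answer: 12

Derivation:
Processing events:
Start: stock = 18
  Event 1 (restock 13): 18 + 13 = 31
  Event 2 (restock 27): 31 + 27 = 58
  Event 3 (sale 4): sell min(4,58)=4. stock: 58 - 4 = 54. total_sold = 4
  Event 4 (sale 18): sell min(18,54)=18. stock: 54 - 18 = 36. total_sold = 22
  Event 5 (sale 15): sell min(15,36)=15. stock: 36 - 15 = 21. total_sold = 37
  Event 6 (sale 2): sell min(2,21)=2. stock: 21 - 2 = 19. total_sold = 39
  Event 7 (sale 8): sell min(8,19)=8. stock: 19 - 8 = 11. total_sold = 47
  Event 8 (sale 5): sell min(5,11)=5. stock: 11 - 5 = 6. total_sold = 52
  Event 9 (adjust +1): 6 + 1 = 7
  Event 10 (sale 5): sell min(5,7)=5. stock: 7 - 5 = 2. total_sold = 57
  Event 11 (restock 6): 2 + 6 = 8
  Event 12 (sale 15): sell min(15,8)=8. stock: 8 - 8 = 0. total_sold = 65
  Event 13 (sale 17): sell min(17,0)=0. stock: 0 - 0 = 0. total_sold = 65
  Event 14 (sale 8): sell min(8,0)=0. stock: 0 - 0 = 0. total_sold = 65
Final: stock = 0, total_sold = 65

First zero at event 12.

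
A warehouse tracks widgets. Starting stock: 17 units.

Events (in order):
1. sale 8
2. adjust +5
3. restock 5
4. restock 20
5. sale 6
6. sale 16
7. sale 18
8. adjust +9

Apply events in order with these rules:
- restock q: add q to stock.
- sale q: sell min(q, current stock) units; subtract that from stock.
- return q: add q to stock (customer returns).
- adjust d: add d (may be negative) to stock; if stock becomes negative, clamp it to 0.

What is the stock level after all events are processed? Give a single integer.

Answer: 9

Derivation:
Processing events:
Start: stock = 17
  Event 1 (sale 8): sell min(8,17)=8. stock: 17 - 8 = 9. total_sold = 8
  Event 2 (adjust +5): 9 + 5 = 14
  Event 3 (restock 5): 14 + 5 = 19
  Event 4 (restock 20): 19 + 20 = 39
  Event 5 (sale 6): sell min(6,39)=6. stock: 39 - 6 = 33. total_sold = 14
  Event 6 (sale 16): sell min(16,33)=16. stock: 33 - 16 = 17. total_sold = 30
  Event 7 (sale 18): sell min(18,17)=17. stock: 17 - 17 = 0. total_sold = 47
  Event 8 (adjust +9): 0 + 9 = 9
Final: stock = 9, total_sold = 47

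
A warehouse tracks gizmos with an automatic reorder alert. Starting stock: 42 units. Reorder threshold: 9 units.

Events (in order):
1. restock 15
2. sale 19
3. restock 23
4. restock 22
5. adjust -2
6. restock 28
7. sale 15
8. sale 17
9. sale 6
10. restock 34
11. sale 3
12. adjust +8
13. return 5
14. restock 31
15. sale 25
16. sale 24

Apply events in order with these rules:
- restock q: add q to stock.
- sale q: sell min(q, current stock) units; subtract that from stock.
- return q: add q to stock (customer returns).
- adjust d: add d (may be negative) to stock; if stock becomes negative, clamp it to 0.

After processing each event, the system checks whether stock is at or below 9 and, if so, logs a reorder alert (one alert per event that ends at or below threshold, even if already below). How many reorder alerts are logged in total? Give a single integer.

Answer: 0

Derivation:
Processing events:
Start: stock = 42
  Event 1 (restock 15): 42 + 15 = 57
  Event 2 (sale 19): sell min(19,57)=19. stock: 57 - 19 = 38. total_sold = 19
  Event 3 (restock 23): 38 + 23 = 61
  Event 4 (restock 22): 61 + 22 = 83
  Event 5 (adjust -2): 83 + -2 = 81
  Event 6 (restock 28): 81 + 28 = 109
  Event 7 (sale 15): sell min(15,109)=15. stock: 109 - 15 = 94. total_sold = 34
  Event 8 (sale 17): sell min(17,94)=17. stock: 94 - 17 = 77. total_sold = 51
  Event 9 (sale 6): sell min(6,77)=6. stock: 77 - 6 = 71. total_sold = 57
  Event 10 (restock 34): 71 + 34 = 105
  Event 11 (sale 3): sell min(3,105)=3. stock: 105 - 3 = 102. total_sold = 60
  Event 12 (adjust +8): 102 + 8 = 110
  Event 13 (return 5): 110 + 5 = 115
  Event 14 (restock 31): 115 + 31 = 146
  Event 15 (sale 25): sell min(25,146)=25. stock: 146 - 25 = 121. total_sold = 85
  Event 16 (sale 24): sell min(24,121)=24. stock: 121 - 24 = 97. total_sold = 109
Final: stock = 97, total_sold = 109

Checking against threshold 9:
  After event 1: stock=57 > 9
  After event 2: stock=38 > 9
  After event 3: stock=61 > 9
  After event 4: stock=83 > 9
  After event 5: stock=81 > 9
  After event 6: stock=109 > 9
  After event 7: stock=94 > 9
  After event 8: stock=77 > 9
  After event 9: stock=71 > 9
  After event 10: stock=105 > 9
  After event 11: stock=102 > 9
  After event 12: stock=110 > 9
  After event 13: stock=115 > 9
  After event 14: stock=146 > 9
  After event 15: stock=121 > 9
  After event 16: stock=97 > 9
Alert events: []. Count = 0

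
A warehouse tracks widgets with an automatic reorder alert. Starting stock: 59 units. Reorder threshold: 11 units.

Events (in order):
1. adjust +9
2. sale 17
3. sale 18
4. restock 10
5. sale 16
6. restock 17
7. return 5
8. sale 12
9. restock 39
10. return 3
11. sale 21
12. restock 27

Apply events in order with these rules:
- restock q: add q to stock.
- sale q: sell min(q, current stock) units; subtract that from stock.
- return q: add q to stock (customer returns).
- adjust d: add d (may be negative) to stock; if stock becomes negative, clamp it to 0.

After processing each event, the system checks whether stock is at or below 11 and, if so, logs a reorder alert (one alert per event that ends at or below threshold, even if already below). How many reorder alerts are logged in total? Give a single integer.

Answer: 0

Derivation:
Processing events:
Start: stock = 59
  Event 1 (adjust +9): 59 + 9 = 68
  Event 2 (sale 17): sell min(17,68)=17. stock: 68 - 17 = 51. total_sold = 17
  Event 3 (sale 18): sell min(18,51)=18. stock: 51 - 18 = 33. total_sold = 35
  Event 4 (restock 10): 33 + 10 = 43
  Event 5 (sale 16): sell min(16,43)=16. stock: 43 - 16 = 27. total_sold = 51
  Event 6 (restock 17): 27 + 17 = 44
  Event 7 (return 5): 44 + 5 = 49
  Event 8 (sale 12): sell min(12,49)=12. stock: 49 - 12 = 37. total_sold = 63
  Event 9 (restock 39): 37 + 39 = 76
  Event 10 (return 3): 76 + 3 = 79
  Event 11 (sale 21): sell min(21,79)=21. stock: 79 - 21 = 58. total_sold = 84
  Event 12 (restock 27): 58 + 27 = 85
Final: stock = 85, total_sold = 84

Checking against threshold 11:
  After event 1: stock=68 > 11
  After event 2: stock=51 > 11
  After event 3: stock=33 > 11
  After event 4: stock=43 > 11
  After event 5: stock=27 > 11
  After event 6: stock=44 > 11
  After event 7: stock=49 > 11
  After event 8: stock=37 > 11
  After event 9: stock=76 > 11
  After event 10: stock=79 > 11
  After event 11: stock=58 > 11
  After event 12: stock=85 > 11
Alert events: []. Count = 0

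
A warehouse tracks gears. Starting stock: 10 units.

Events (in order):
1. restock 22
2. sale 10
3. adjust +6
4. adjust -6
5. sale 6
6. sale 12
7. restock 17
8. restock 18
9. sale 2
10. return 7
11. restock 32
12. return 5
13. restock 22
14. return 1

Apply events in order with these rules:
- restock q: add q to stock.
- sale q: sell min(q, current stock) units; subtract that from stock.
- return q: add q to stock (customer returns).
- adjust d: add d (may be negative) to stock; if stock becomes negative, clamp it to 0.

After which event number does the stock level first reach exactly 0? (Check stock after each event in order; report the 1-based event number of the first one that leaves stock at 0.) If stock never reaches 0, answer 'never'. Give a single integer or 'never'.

Processing events:
Start: stock = 10
  Event 1 (restock 22): 10 + 22 = 32
  Event 2 (sale 10): sell min(10,32)=10. stock: 32 - 10 = 22. total_sold = 10
  Event 3 (adjust +6): 22 + 6 = 28
  Event 4 (adjust -6): 28 + -6 = 22
  Event 5 (sale 6): sell min(6,22)=6. stock: 22 - 6 = 16. total_sold = 16
  Event 6 (sale 12): sell min(12,16)=12. stock: 16 - 12 = 4. total_sold = 28
  Event 7 (restock 17): 4 + 17 = 21
  Event 8 (restock 18): 21 + 18 = 39
  Event 9 (sale 2): sell min(2,39)=2. stock: 39 - 2 = 37. total_sold = 30
  Event 10 (return 7): 37 + 7 = 44
  Event 11 (restock 32): 44 + 32 = 76
  Event 12 (return 5): 76 + 5 = 81
  Event 13 (restock 22): 81 + 22 = 103
  Event 14 (return 1): 103 + 1 = 104
Final: stock = 104, total_sold = 30

Stock never reaches 0.

Answer: never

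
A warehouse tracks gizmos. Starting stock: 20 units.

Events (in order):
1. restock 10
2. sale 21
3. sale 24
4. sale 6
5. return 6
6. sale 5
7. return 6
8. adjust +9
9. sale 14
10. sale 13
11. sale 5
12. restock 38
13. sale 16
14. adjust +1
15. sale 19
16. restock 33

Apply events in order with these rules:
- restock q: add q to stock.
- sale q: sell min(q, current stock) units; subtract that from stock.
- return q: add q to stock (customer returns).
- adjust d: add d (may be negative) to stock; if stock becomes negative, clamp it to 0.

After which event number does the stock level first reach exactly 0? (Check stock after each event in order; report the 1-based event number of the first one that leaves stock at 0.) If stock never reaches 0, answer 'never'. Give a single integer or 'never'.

Processing events:
Start: stock = 20
  Event 1 (restock 10): 20 + 10 = 30
  Event 2 (sale 21): sell min(21,30)=21. stock: 30 - 21 = 9. total_sold = 21
  Event 3 (sale 24): sell min(24,9)=9. stock: 9 - 9 = 0. total_sold = 30
  Event 4 (sale 6): sell min(6,0)=0. stock: 0 - 0 = 0. total_sold = 30
  Event 5 (return 6): 0 + 6 = 6
  Event 6 (sale 5): sell min(5,6)=5. stock: 6 - 5 = 1. total_sold = 35
  Event 7 (return 6): 1 + 6 = 7
  Event 8 (adjust +9): 7 + 9 = 16
  Event 9 (sale 14): sell min(14,16)=14. stock: 16 - 14 = 2. total_sold = 49
  Event 10 (sale 13): sell min(13,2)=2. stock: 2 - 2 = 0. total_sold = 51
  Event 11 (sale 5): sell min(5,0)=0. stock: 0 - 0 = 0. total_sold = 51
  Event 12 (restock 38): 0 + 38 = 38
  Event 13 (sale 16): sell min(16,38)=16. stock: 38 - 16 = 22. total_sold = 67
  Event 14 (adjust +1): 22 + 1 = 23
  Event 15 (sale 19): sell min(19,23)=19. stock: 23 - 19 = 4. total_sold = 86
  Event 16 (restock 33): 4 + 33 = 37
Final: stock = 37, total_sold = 86

First zero at event 3.

Answer: 3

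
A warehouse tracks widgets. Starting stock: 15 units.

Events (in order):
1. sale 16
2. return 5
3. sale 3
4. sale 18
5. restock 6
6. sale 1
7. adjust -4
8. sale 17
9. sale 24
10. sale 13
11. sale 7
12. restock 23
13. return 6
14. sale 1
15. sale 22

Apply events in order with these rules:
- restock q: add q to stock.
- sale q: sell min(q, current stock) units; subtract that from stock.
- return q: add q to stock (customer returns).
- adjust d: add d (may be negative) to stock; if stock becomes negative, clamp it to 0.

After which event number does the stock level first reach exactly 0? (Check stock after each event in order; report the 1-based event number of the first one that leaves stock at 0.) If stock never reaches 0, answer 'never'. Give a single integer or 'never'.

Answer: 1

Derivation:
Processing events:
Start: stock = 15
  Event 1 (sale 16): sell min(16,15)=15. stock: 15 - 15 = 0. total_sold = 15
  Event 2 (return 5): 0 + 5 = 5
  Event 3 (sale 3): sell min(3,5)=3. stock: 5 - 3 = 2. total_sold = 18
  Event 4 (sale 18): sell min(18,2)=2. stock: 2 - 2 = 0. total_sold = 20
  Event 5 (restock 6): 0 + 6 = 6
  Event 6 (sale 1): sell min(1,6)=1. stock: 6 - 1 = 5. total_sold = 21
  Event 7 (adjust -4): 5 + -4 = 1
  Event 8 (sale 17): sell min(17,1)=1. stock: 1 - 1 = 0. total_sold = 22
  Event 9 (sale 24): sell min(24,0)=0. stock: 0 - 0 = 0. total_sold = 22
  Event 10 (sale 13): sell min(13,0)=0. stock: 0 - 0 = 0. total_sold = 22
  Event 11 (sale 7): sell min(7,0)=0. stock: 0 - 0 = 0. total_sold = 22
  Event 12 (restock 23): 0 + 23 = 23
  Event 13 (return 6): 23 + 6 = 29
  Event 14 (sale 1): sell min(1,29)=1. stock: 29 - 1 = 28. total_sold = 23
  Event 15 (sale 22): sell min(22,28)=22. stock: 28 - 22 = 6. total_sold = 45
Final: stock = 6, total_sold = 45

First zero at event 1.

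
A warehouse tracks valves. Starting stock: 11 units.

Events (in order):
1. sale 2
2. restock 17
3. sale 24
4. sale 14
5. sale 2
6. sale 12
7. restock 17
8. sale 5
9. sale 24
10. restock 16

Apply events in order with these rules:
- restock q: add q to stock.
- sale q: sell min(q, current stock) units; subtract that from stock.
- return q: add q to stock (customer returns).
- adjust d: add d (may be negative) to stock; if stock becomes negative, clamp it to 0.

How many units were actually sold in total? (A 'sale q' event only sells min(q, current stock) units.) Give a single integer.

Answer: 45

Derivation:
Processing events:
Start: stock = 11
  Event 1 (sale 2): sell min(2,11)=2. stock: 11 - 2 = 9. total_sold = 2
  Event 2 (restock 17): 9 + 17 = 26
  Event 3 (sale 24): sell min(24,26)=24. stock: 26 - 24 = 2. total_sold = 26
  Event 4 (sale 14): sell min(14,2)=2. stock: 2 - 2 = 0. total_sold = 28
  Event 5 (sale 2): sell min(2,0)=0. stock: 0 - 0 = 0. total_sold = 28
  Event 6 (sale 12): sell min(12,0)=0. stock: 0 - 0 = 0. total_sold = 28
  Event 7 (restock 17): 0 + 17 = 17
  Event 8 (sale 5): sell min(5,17)=5. stock: 17 - 5 = 12. total_sold = 33
  Event 9 (sale 24): sell min(24,12)=12. stock: 12 - 12 = 0. total_sold = 45
  Event 10 (restock 16): 0 + 16 = 16
Final: stock = 16, total_sold = 45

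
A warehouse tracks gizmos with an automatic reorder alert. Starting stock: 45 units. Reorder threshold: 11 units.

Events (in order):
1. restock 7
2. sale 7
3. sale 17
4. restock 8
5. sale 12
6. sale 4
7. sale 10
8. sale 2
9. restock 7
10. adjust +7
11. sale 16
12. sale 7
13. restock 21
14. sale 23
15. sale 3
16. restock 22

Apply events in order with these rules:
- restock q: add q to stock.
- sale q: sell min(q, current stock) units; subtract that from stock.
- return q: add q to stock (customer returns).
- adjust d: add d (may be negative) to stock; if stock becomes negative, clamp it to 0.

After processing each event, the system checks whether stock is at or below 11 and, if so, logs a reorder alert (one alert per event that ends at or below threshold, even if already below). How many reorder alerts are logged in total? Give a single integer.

Answer: 6

Derivation:
Processing events:
Start: stock = 45
  Event 1 (restock 7): 45 + 7 = 52
  Event 2 (sale 7): sell min(7,52)=7. stock: 52 - 7 = 45. total_sold = 7
  Event 3 (sale 17): sell min(17,45)=17. stock: 45 - 17 = 28. total_sold = 24
  Event 4 (restock 8): 28 + 8 = 36
  Event 5 (sale 12): sell min(12,36)=12. stock: 36 - 12 = 24. total_sold = 36
  Event 6 (sale 4): sell min(4,24)=4. stock: 24 - 4 = 20. total_sold = 40
  Event 7 (sale 10): sell min(10,20)=10. stock: 20 - 10 = 10. total_sold = 50
  Event 8 (sale 2): sell min(2,10)=2. stock: 10 - 2 = 8. total_sold = 52
  Event 9 (restock 7): 8 + 7 = 15
  Event 10 (adjust +7): 15 + 7 = 22
  Event 11 (sale 16): sell min(16,22)=16. stock: 22 - 16 = 6. total_sold = 68
  Event 12 (sale 7): sell min(7,6)=6. stock: 6 - 6 = 0. total_sold = 74
  Event 13 (restock 21): 0 + 21 = 21
  Event 14 (sale 23): sell min(23,21)=21. stock: 21 - 21 = 0. total_sold = 95
  Event 15 (sale 3): sell min(3,0)=0. stock: 0 - 0 = 0. total_sold = 95
  Event 16 (restock 22): 0 + 22 = 22
Final: stock = 22, total_sold = 95

Checking against threshold 11:
  After event 1: stock=52 > 11
  After event 2: stock=45 > 11
  After event 3: stock=28 > 11
  After event 4: stock=36 > 11
  After event 5: stock=24 > 11
  After event 6: stock=20 > 11
  After event 7: stock=10 <= 11 -> ALERT
  After event 8: stock=8 <= 11 -> ALERT
  After event 9: stock=15 > 11
  After event 10: stock=22 > 11
  After event 11: stock=6 <= 11 -> ALERT
  After event 12: stock=0 <= 11 -> ALERT
  After event 13: stock=21 > 11
  After event 14: stock=0 <= 11 -> ALERT
  After event 15: stock=0 <= 11 -> ALERT
  After event 16: stock=22 > 11
Alert events: [7, 8, 11, 12, 14, 15]. Count = 6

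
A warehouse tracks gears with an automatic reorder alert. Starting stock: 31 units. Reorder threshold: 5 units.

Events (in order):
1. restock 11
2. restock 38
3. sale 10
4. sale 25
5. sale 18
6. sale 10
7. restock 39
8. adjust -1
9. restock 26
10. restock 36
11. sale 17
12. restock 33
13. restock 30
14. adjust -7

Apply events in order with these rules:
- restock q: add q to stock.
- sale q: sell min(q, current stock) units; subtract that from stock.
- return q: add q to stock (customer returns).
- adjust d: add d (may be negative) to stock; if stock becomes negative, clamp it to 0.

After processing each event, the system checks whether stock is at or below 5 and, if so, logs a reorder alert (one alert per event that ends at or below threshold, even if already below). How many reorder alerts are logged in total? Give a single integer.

Processing events:
Start: stock = 31
  Event 1 (restock 11): 31 + 11 = 42
  Event 2 (restock 38): 42 + 38 = 80
  Event 3 (sale 10): sell min(10,80)=10. stock: 80 - 10 = 70. total_sold = 10
  Event 4 (sale 25): sell min(25,70)=25. stock: 70 - 25 = 45. total_sold = 35
  Event 5 (sale 18): sell min(18,45)=18. stock: 45 - 18 = 27. total_sold = 53
  Event 6 (sale 10): sell min(10,27)=10. stock: 27 - 10 = 17. total_sold = 63
  Event 7 (restock 39): 17 + 39 = 56
  Event 8 (adjust -1): 56 + -1 = 55
  Event 9 (restock 26): 55 + 26 = 81
  Event 10 (restock 36): 81 + 36 = 117
  Event 11 (sale 17): sell min(17,117)=17. stock: 117 - 17 = 100. total_sold = 80
  Event 12 (restock 33): 100 + 33 = 133
  Event 13 (restock 30): 133 + 30 = 163
  Event 14 (adjust -7): 163 + -7 = 156
Final: stock = 156, total_sold = 80

Checking against threshold 5:
  After event 1: stock=42 > 5
  After event 2: stock=80 > 5
  After event 3: stock=70 > 5
  After event 4: stock=45 > 5
  After event 5: stock=27 > 5
  After event 6: stock=17 > 5
  After event 7: stock=56 > 5
  After event 8: stock=55 > 5
  After event 9: stock=81 > 5
  After event 10: stock=117 > 5
  After event 11: stock=100 > 5
  After event 12: stock=133 > 5
  After event 13: stock=163 > 5
  After event 14: stock=156 > 5
Alert events: []. Count = 0

Answer: 0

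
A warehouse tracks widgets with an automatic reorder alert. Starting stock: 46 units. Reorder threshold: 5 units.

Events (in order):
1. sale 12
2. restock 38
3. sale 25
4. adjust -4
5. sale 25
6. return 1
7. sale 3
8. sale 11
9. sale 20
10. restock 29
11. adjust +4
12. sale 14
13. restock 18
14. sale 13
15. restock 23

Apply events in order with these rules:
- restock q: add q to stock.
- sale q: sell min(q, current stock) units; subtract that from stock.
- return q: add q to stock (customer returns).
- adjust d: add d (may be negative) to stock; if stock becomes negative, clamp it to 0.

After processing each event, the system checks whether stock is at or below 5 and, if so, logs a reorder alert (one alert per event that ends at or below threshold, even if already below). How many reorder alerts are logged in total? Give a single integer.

Processing events:
Start: stock = 46
  Event 1 (sale 12): sell min(12,46)=12. stock: 46 - 12 = 34. total_sold = 12
  Event 2 (restock 38): 34 + 38 = 72
  Event 3 (sale 25): sell min(25,72)=25. stock: 72 - 25 = 47. total_sold = 37
  Event 4 (adjust -4): 47 + -4 = 43
  Event 5 (sale 25): sell min(25,43)=25. stock: 43 - 25 = 18. total_sold = 62
  Event 6 (return 1): 18 + 1 = 19
  Event 7 (sale 3): sell min(3,19)=3. stock: 19 - 3 = 16. total_sold = 65
  Event 8 (sale 11): sell min(11,16)=11. stock: 16 - 11 = 5. total_sold = 76
  Event 9 (sale 20): sell min(20,5)=5. stock: 5 - 5 = 0. total_sold = 81
  Event 10 (restock 29): 0 + 29 = 29
  Event 11 (adjust +4): 29 + 4 = 33
  Event 12 (sale 14): sell min(14,33)=14. stock: 33 - 14 = 19. total_sold = 95
  Event 13 (restock 18): 19 + 18 = 37
  Event 14 (sale 13): sell min(13,37)=13. stock: 37 - 13 = 24. total_sold = 108
  Event 15 (restock 23): 24 + 23 = 47
Final: stock = 47, total_sold = 108

Checking against threshold 5:
  After event 1: stock=34 > 5
  After event 2: stock=72 > 5
  After event 3: stock=47 > 5
  After event 4: stock=43 > 5
  After event 5: stock=18 > 5
  After event 6: stock=19 > 5
  After event 7: stock=16 > 5
  After event 8: stock=5 <= 5 -> ALERT
  After event 9: stock=0 <= 5 -> ALERT
  After event 10: stock=29 > 5
  After event 11: stock=33 > 5
  After event 12: stock=19 > 5
  After event 13: stock=37 > 5
  After event 14: stock=24 > 5
  After event 15: stock=47 > 5
Alert events: [8, 9]. Count = 2

Answer: 2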